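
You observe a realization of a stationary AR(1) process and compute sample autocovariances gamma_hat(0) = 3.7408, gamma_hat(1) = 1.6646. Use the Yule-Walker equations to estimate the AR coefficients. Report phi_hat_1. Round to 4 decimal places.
\hat\phi_{1} = 0.4450

The Yule-Walker equations for an AR(p) process read, in matrix form,
  Gamma_p phi = r_p,   with   (Gamma_p)_{ij} = gamma(|i - j|),
                       (r_p)_i = gamma(i),   i,j = 1..p.
Substitute the sample gammas (Toeplitz matrix and right-hand side of size 1):
  Gamma_p = [[3.7408]]
  r_p     = [1.6646]
With p = 1 this is the single equation gamma(0) phi_1 = gamma(1):
  phi_hat_1 = gamma(1) / gamma(0) = 1.6646 / 3.7408 = 0.4450.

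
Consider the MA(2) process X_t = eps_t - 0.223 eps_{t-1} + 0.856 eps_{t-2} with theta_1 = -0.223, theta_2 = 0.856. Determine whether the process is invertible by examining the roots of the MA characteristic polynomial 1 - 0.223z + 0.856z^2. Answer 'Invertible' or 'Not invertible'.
\text{Invertible}

The MA(q) characteristic polynomial is P(z) = 1 - 0.223z + 0.856z^2.
Invertibility requires all roots to lie outside the unit circle, i.e. |z| > 1 for every root.
Set 1 + (-0.223) z + (0.856) z^2 = 0, i.e. a z^2 + b z + c = 0 with a = 0.856, b = -0.223, c = 1.
Discriminant D = b^2 - 4ac = (-0.223)^2 - 4*(0.856)*1 = 0.049729 - (3.424) = -3.374271.
D < 0, so the roots are the complex-conjugate pair z = (-b +/- i sqrt(-D)) / (2a) = 0.1303 +/- 1.073i.
For a conjugate pair |z|^2 = z * conj(z) = (product of roots) = c/a = 1/(0.856) = 1.168224, so |z| = sqrt(1.168224) = 1.0808 for both roots.
Moduli of all roots: 1.0808, 1.0808.
All moduli strictly greater than 1? Yes.
Verdict: Invertible.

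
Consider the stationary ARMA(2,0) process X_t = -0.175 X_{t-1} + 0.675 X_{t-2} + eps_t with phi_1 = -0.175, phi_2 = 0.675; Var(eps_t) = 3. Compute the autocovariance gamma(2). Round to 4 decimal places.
\gamma(2) = 5.9701

Multiply the model equation by X_{t-k} and take expectations. With theta_0 = psi_0 = 1 and psi_j the MA(infinity) weights, this gives
  gamma(k) - sum_i phi_i gamma(k-i) = c_k,
  c_k = sigma^2 * sum_{j=k..q} theta_j psi_{j-k}   (c_k = 0 for k > q),
using gamma(-m) = gamma(m).
Pure AR (q = 0): c_0 = sigma^2 = 3, c_k = 0 for k >= 1.
Equations for k = 0, 1, 2 (AR order 2, c_2 = 0):
  (E0) gamma(0) = phi_1 gamma(1) + phi_2 gamma(2) + c_0
  (E1) gamma(1) = phi_1 gamma(0) + phi_2 gamma(1) + c_1
  (E2) gamma(2) = phi_1 gamma(1) + phi_2 gamma(0)
From (E1): gamma(1) = A gamma(0) + B with
  A = phi_1 / (1 - phi_2) = -0.175 / 0.325 = -0.538462,   B = c_1 / (1 - phi_2) = 0 / 0.325 = 0.
Insert (E2) into (E0): gamma(0) (1 - phi_2^2) = phi_1 (1 + phi_2) gamma(1) + c_0.
  phi_1 (1 + phi_2) = (-0.175)(1.675) = -0.293125,   1 - phi_2^2 = 0.544375.
Replace gamma(1) by A gamma(0) + B and collect gamma(0):
  gamma(0) [0.544375 - (-0.293125)(-0.538462)] = c_0 = 3
  gamma(0) * 0.386538 = 3
  gamma(0) = 3 / 0.386538 = 7.761194.
  gamma(1) = A gamma(0) = (-0.538462)(7.761194) = -4.179104.
  gamma(2) = phi_1 gamma(1) + phi_2 gamma(0) = (-0.175)(-4.179104) + (0.675)(7.761194) = 5.970149.
Therefore gamma(2) = 5.9701 (to 4 decimal places).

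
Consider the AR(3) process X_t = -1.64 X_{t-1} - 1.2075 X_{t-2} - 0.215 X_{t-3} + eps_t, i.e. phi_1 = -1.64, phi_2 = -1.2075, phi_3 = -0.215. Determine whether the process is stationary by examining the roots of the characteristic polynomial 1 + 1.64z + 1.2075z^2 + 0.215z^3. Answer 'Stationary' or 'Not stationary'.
\text{Stationary}

The AR(p) characteristic polynomial is P(z) = 1 + 1.64z + 1.2075z^2 + 0.215z^3.
Stationarity requires all roots to lie outside the unit circle, i.e. |z| > 1 for every root.
Degree 3: look for a simple real root z0 first, then factor out (1 - z/z0) and solve the remaining quadratic.
Testing z0 = -4: P(-4) = 1 + (1.64)(-4) + (1.2075)(-4)^2 + (0.215)(-4)^3
  = 1 + (-6.56) + (19.32) + (-13.76) = 0.  So z_0 = -4 is a root, |z_0| = 4.
Divide out the factor (1 + 0.25 z) = (1 - z/z0) (since 1/z0 = -0.25):
  P(z) = (1 + 0.25 z)(1 + (1.39) z + (0.86) z^2)
  [check: z-coef 1.39 - (-0.25) = 1.64; z^2-coef 0.86 - (-0.25)(1.39) = 1.2075; z^3-coef -(-0.25)(0.86) = 0.215.]
Remaining roots from the quadratic factor 1 + (1.39) z + (0.86) z^2:
  Set 1 + (1.39) z + (0.86) z^2 = 0, i.e. a z^2 + b z + c = 0 with a = 0.86, b = 1.39, c = 1.
  Discriminant D = b^2 - 4ac = (1.39)^2 - 4*(0.86)*1 = 1.9321 - (3.44) = -1.5079.
  D < 0, so the roots are the complex-conjugate pair z = (-b +/- i sqrt(-D)) / (2a) = -0.8081 +/- 0.7139i.
  For a conjugate pair |z|^2 = z * conj(z) = (product of roots) = c/a = 1/(0.86) = 1.162791, so |z| = sqrt(1.162791) = 1.0783 for both roots.
Moduli of all roots: 4.0000, 1.0783, 1.0783.
All moduli strictly greater than 1? Yes.
Verdict: Stationary.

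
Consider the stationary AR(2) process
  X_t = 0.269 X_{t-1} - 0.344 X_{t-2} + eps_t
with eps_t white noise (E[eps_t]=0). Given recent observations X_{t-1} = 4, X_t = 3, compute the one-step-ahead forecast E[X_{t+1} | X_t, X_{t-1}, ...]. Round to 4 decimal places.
E[X_{t+1} \mid \mathcal F_t] = -0.5690

For an AR(p) model X_t = c + sum_i phi_i X_{t-i} + eps_t, the
one-step-ahead conditional mean is
  E[X_{t+1} | X_t, ...] = c + sum_i phi_i X_{t+1-i}.
Substitute known values:
  E[X_{t+1} | ...] = (0.269) * (3) + (-0.344) * (4)
                   = -0.5690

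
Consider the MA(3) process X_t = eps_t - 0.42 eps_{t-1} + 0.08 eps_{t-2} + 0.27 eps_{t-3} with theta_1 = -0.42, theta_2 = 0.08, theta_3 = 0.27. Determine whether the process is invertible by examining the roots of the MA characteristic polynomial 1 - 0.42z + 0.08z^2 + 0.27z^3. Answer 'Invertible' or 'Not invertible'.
\text{Invertible}

The MA(q) characteristic polynomial is P(z) = 1 - 0.42z + 0.08z^2 + 0.27z^3.
Invertibility requires all roots to lie outside the unit circle, i.e. |z| > 1 for every root.
Degree 3: look for a simple real root z0 first, then factor out (1 - z/z0) and solve the remaining quadratic.
Testing z0 = -2: P(-2) = 1 + (-0.42)(-2) + (0.08)(-2)^2 + (0.27)(-2)^3
  = 1 + (0.84) + (0.32) + (-2.16) = 0.  So z_0 = -2 is a root, |z_0| = 2.
Divide out the factor (1 + 0.5 z) = (1 - z/z0) (since 1/z0 = -0.5):
  P(z) = (1 + 0.5 z)(1 + (-0.92) z + (0.54) z^2)
  [check: z-coef -0.92 - (-0.5) = -0.42; z^2-coef 0.54 - (-0.5)(-0.92) = 0.08; z^3-coef -(-0.5)(0.54) = 0.27.]
Remaining roots from the quadratic factor 1 + (-0.92) z + (0.54) z^2:
  Set 1 + (-0.92) z + (0.54) z^2 = 0, i.e. a z^2 + b z + c = 0 with a = 0.54, b = -0.92, c = 1.
  Discriminant D = b^2 - 4ac = (-0.92)^2 - 4*(0.54)*1 = 0.8464 - (2.16) = -1.3136.
  D < 0, so the roots are the complex-conjugate pair z = (-b +/- i sqrt(-D)) / (2a) = 0.8519 +/- 1.0612i.
  For a conjugate pair |z|^2 = z * conj(z) = (product of roots) = c/a = 1/(0.54) = 1.851852, so |z| = sqrt(1.851852) = 1.3608 for both roots.
Moduli of all roots: 2.0000, 1.3608, 1.3608.
All moduli strictly greater than 1? Yes.
Verdict: Invertible.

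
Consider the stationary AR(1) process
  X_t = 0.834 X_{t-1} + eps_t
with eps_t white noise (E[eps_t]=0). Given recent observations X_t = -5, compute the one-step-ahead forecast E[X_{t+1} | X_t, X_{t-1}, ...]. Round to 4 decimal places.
E[X_{t+1} \mid \mathcal F_t] = -4.1700

For an AR(p) model X_t = c + sum_i phi_i X_{t-i} + eps_t, the
one-step-ahead conditional mean is
  E[X_{t+1} | X_t, ...] = c + sum_i phi_i X_{t+1-i}.
Substitute known values:
  E[X_{t+1} | ...] = (0.834) * (-5)
                   = -4.1700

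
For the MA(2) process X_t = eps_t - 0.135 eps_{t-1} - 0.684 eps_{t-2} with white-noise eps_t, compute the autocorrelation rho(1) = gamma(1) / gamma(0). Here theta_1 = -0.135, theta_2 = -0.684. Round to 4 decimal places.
\rho(1) = -0.0287

For an MA(q) process with theta_0 = 1, the autocovariance is
  gamma(k) = sigma^2 * sum_{i=0..q-k} theta_i * theta_{i+k},
and rho(k) = gamma(k) / gamma(0). Sigma^2 cancels.
  numerator   = (1)*(-0.135) + (-0.135)*(-0.684) = -0.04266.
  denominator = (1)^2 + (-0.135)^2 + (-0.684)^2 = 1.486081.
  rho(1) = -0.04266 / 1.486081 = -0.0287.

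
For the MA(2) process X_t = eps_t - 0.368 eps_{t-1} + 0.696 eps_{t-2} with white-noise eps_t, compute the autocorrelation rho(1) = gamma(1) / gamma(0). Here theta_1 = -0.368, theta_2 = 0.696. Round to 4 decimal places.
\rho(1) = -0.3853

For an MA(q) process with theta_0 = 1, the autocovariance is
  gamma(k) = sigma^2 * sum_{i=0..q-k} theta_i * theta_{i+k},
and rho(k) = gamma(k) / gamma(0). Sigma^2 cancels.
  numerator   = (1)*(-0.368) + (-0.368)*(0.696) = -0.624128.
  denominator = (1)^2 + (-0.368)^2 + (0.696)^2 = 1.61984.
  rho(1) = -0.624128 / 1.61984 = -0.3853.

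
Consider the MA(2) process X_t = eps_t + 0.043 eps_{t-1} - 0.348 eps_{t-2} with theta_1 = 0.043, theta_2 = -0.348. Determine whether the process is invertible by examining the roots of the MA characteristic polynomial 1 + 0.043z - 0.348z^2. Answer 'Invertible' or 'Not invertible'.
\text{Invertible}

The MA(q) characteristic polynomial is P(z) = 1 + 0.043z - 0.348z^2.
Invertibility requires all roots to lie outside the unit circle, i.e. |z| > 1 for every root.
Set 1 + (0.043) z + (-0.348) z^2 = 0, i.e. a z^2 + b z + c = 0 with a = -0.348, b = 0.043, c = 1.
Discriminant D = b^2 - 4ac = (0.043)^2 - 4*(-0.348)*1 = 0.001849 - (-1.392) = 1.393849.
D >= 0, so the roots are real: z = (-b +/- sqrt(D)) / (2a) = (-0.043 +/- 1.180614) / (-0.696).
  z_1 = (-0.043 + 1.180614) / (-0.696) = -1.6345,   |z_1| = 1.6345.
  z_2 = (-0.043 - 1.180614) / (-0.696) = 1.7581,   |z_2| = 1.7581.
Moduli of all roots: 1.6345, 1.7581.
All moduli strictly greater than 1? Yes.
Verdict: Invertible.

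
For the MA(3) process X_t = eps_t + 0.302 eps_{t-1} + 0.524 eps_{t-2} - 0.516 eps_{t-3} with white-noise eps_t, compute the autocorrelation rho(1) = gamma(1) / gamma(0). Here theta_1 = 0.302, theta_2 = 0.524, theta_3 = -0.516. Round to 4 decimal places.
\rho(1) = 0.1163

For an MA(q) process with theta_0 = 1, the autocovariance is
  gamma(k) = sigma^2 * sum_{i=0..q-k} theta_i * theta_{i+k},
and rho(k) = gamma(k) / gamma(0). Sigma^2 cancels.
  numerator   = (1)*(0.302) + (0.302)*(0.524) + (0.524)*(-0.516) = 0.189864.
  denominator = (1)^2 + (0.302)^2 + (0.524)^2 + (-0.516)^2 = 1.632036.
  rho(1) = 0.189864 / 1.632036 = 0.1163.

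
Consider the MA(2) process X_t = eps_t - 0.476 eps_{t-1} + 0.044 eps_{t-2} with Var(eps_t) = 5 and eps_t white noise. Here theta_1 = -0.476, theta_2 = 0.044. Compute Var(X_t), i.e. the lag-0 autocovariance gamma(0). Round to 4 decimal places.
\gamma(0) = 6.1426

For an MA(q) process X_t = eps_t + sum_i theta_i eps_{t-i} with
Var(eps_t) = sigma^2, the variance is
  gamma(0) = sigma^2 * (1 + sum_i theta_i^2).
  sum_i theta_i^2 = (-0.476)^2 + (0.044)^2 = 0.226576 + 0.001936 = 0.228512.
  gamma(0) = 5 * (1 + 0.228512) = 5 * 1.228512 = 6.14256, which rounds to 6.1426.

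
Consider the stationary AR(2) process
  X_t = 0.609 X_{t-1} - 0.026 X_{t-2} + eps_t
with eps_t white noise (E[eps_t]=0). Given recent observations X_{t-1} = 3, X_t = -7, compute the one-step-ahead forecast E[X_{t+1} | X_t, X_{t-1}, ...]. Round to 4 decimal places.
E[X_{t+1} \mid \mathcal F_t] = -4.3410

For an AR(p) model X_t = c + sum_i phi_i X_{t-i} + eps_t, the
one-step-ahead conditional mean is
  E[X_{t+1} | X_t, ...] = c + sum_i phi_i X_{t+1-i}.
Substitute known values:
  E[X_{t+1} | ...] = (0.609) * (-7) + (-0.026) * (3)
                   = -4.3410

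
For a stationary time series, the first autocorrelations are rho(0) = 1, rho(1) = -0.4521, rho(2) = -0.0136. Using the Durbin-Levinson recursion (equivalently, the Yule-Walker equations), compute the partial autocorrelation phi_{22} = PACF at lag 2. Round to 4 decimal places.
\phi_{22} = -0.2740

The PACF at lag k is phi_{kk}, the last component of the solution
to the Yule-Walker system G_k phi = r_k where
  (G_k)_{ij} = rho(|i - j|), (r_k)_i = rho(i), i,j = 1..k.
Equivalently, Durbin-Levinson gives phi_{kk} iteratively:
  phi_{11} = rho(1)
  phi_{kk} = [rho(k) - sum_{j=1..k-1} phi_{k-1,j} rho(k-j)]
            / [1 - sum_{j=1..k-1} phi_{k-1,j} rho(j)],
  phi_{k,j} = phi_{k-1,j} - phi_{kk} phi_{k-1,k-j},  j = 1..k-1.
Step k = 1:
  phi_11 = rho(1) = -0.4521.
Step k = 2:
  phi_22 = [rho(2) - phi_11 rho(1)] / [1 - phi_11 rho(1)] = [-0.0136 - (-0.4521)(-0.4521)] / [1 - (-0.4521)(-0.4521)]
         = -0.21799441 / 0.79560559 = -0.274.
Therefore phi_{22} = -0.2740.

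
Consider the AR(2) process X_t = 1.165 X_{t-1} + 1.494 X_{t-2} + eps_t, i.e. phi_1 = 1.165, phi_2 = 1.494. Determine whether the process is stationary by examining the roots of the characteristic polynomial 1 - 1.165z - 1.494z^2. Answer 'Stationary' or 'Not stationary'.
\text{Not stationary}

The AR(p) characteristic polynomial is P(z) = 1 - 1.165z - 1.494z^2.
Stationarity requires all roots to lie outside the unit circle, i.e. |z| > 1 for every root.
Set 1 + (-1.165) z + (-1.494) z^2 = 0, i.e. a z^2 + b z + c = 0 with a = -1.494, b = -1.165, c = 1.
Discriminant D = b^2 - 4ac = (-1.165)^2 - 4*(-1.494)*1 = 1.357225 - (-5.976) = 7.333225.
D >= 0, so the roots are real: z = (-b +/- sqrt(D)) / (2a) = (1.165 +/- 2.707993) / (-2.988).
  z_1 = (1.165 + 2.707993) / (-2.988) = -1.2962,   |z_1| = 1.2962.
  z_2 = (1.165 - 2.707993) / (-2.988) = 0.5164,   |z_2| = 0.5164.
Moduli of all roots: 1.2962, 0.5164.
All moduli strictly greater than 1? No.
Verdict: Not stationary.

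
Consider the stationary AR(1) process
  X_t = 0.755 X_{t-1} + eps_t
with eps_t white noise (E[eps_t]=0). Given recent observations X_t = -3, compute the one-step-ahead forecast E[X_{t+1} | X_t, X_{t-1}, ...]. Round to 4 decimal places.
E[X_{t+1} \mid \mathcal F_t] = -2.2650

For an AR(p) model X_t = c + sum_i phi_i X_{t-i} + eps_t, the
one-step-ahead conditional mean is
  E[X_{t+1} | X_t, ...] = c + sum_i phi_i X_{t+1-i}.
Substitute known values:
  E[X_{t+1} | ...] = (0.755) * (-3)
                   = -2.2650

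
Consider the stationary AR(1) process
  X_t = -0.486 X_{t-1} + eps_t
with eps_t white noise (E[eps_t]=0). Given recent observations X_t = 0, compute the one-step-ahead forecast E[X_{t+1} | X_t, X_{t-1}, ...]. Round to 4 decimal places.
E[X_{t+1} \mid \mathcal F_t] = 0.0000

For an AR(p) model X_t = c + sum_i phi_i X_{t-i} + eps_t, the
one-step-ahead conditional mean is
  E[X_{t+1} | X_t, ...] = c + sum_i phi_i X_{t+1-i}.
Substitute known values:
  E[X_{t+1} | ...] = (-0.486) * (0)
                   = 0.0000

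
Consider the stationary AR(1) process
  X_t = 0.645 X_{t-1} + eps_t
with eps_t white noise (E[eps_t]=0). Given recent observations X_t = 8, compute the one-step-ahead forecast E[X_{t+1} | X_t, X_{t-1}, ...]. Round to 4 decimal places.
E[X_{t+1} \mid \mathcal F_t] = 5.1600

For an AR(p) model X_t = c + sum_i phi_i X_{t-i} + eps_t, the
one-step-ahead conditional mean is
  E[X_{t+1} | X_t, ...] = c + sum_i phi_i X_{t+1-i}.
Substitute known values:
  E[X_{t+1} | ...] = (0.645) * (8)
                   = 5.1600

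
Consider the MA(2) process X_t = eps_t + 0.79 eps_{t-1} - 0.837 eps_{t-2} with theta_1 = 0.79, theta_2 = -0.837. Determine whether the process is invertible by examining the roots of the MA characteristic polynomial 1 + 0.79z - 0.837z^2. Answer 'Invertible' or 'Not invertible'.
\text{Not invertible}

The MA(q) characteristic polynomial is P(z) = 1 + 0.79z - 0.837z^2.
Invertibility requires all roots to lie outside the unit circle, i.e. |z| > 1 for every root.
Set 1 + (0.79) z + (-0.837) z^2 = 0, i.e. a z^2 + b z + c = 0 with a = -0.837, b = 0.79, c = 1.
Discriminant D = b^2 - 4ac = (0.79)^2 - 4*(-0.837)*1 = 0.6241 - (-3.348) = 3.9721.
D >= 0, so the roots are real: z = (-b +/- sqrt(D)) / (2a) = (-0.79 +/- 1.993013) / (-1.674).
  z_1 = (-0.79 + 1.993013) / (-1.674) = -0.7186,   |z_1| = 0.7186.
  z_2 = (-0.79 - 1.993013) / (-1.674) = 1.6625,   |z_2| = 1.6625.
Moduli of all roots: 0.7186, 1.6625.
All moduli strictly greater than 1? No.
Verdict: Not invertible.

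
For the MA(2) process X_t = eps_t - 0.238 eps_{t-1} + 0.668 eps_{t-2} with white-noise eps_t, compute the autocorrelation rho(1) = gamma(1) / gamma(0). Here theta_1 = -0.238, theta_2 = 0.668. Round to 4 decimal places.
\rho(1) = -0.2642

For an MA(q) process with theta_0 = 1, the autocovariance is
  gamma(k) = sigma^2 * sum_{i=0..q-k} theta_i * theta_{i+k},
and rho(k) = gamma(k) / gamma(0). Sigma^2 cancels.
  numerator   = (1)*(-0.238) + (-0.238)*(0.668) = -0.396984.
  denominator = (1)^2 + (-0.238)^2 + (0.668)^2 = 1.502868.
  rho(1) = -0.396984 / 1.502868 = -0.2642.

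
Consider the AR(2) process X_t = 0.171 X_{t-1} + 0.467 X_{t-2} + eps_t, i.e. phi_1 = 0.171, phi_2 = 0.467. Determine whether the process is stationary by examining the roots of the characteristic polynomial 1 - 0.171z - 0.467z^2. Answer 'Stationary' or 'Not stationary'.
\text{Stationary}

The AR(p) characteristic polynomial is P(z) = 1 - 0.171z - 0.467z^2.
Stationarity requires all roots to lie outside the unit circle, i.e. |z| > 1 for every root.
Set 1 + (-0.171) z + (-0.467) z^2 = 0, i.e. a z^2 + b z + c = 0 with a = -0.467, b = -0.171, c = 1.
Discriminant D = b^2 - 4ac = (-0.171)^2 - 4*(-0.467)*1 = 0.029241 - (-1.868) = 1.897241.
D >= 0, so the roots are real: z = (-b +/- sqrt(D)) / (2a) = (0.171 +/- 1.377404) / (-0.934).
  z_1 = (0.171 + 1.377404) / (-0.934) = -1.6578,   |z_1| = 1.6578.
  z_2 = (0.171 - 1.377404) / (-0.934) = 1.2917,   |z_2| = 1.2917.
Moduli of all roots: 1.6578, 1.2917.
All moduli strictly greater than 1? Yes.
Verdict: Stationary.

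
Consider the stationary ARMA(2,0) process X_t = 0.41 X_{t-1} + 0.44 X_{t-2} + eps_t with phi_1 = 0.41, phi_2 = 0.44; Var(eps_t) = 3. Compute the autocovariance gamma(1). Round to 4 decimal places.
\gamma(1) = 5.8706

Multiply the model equation by X_{t-k} and take expectations. With theta_0 = psi_0 = 1 and psi_j the MA(infinity) weights, this gives
  gamma(k) - sum_i phi_i gamma(k-i) = c_k,
  c_k = sigma^2 * sum_{j=k..q} theta_j psi_{j-k}   (c_k = 0 for k > q),
using gamma(-m) = gamma(m).
Pure AR (q = 0): c_0 = sigma^2 = 3, c_k = 0 for k >= 1.
Equations for k = 0, 1, 2 (AR order 2, c_2 = 0):
  (E0) gamma(0) = phi_1 gamma(1) + phi_2 gamma(2) + c_0
  (E1) gamma(1) = phi_1 gamma(0) + phi_2 gamma(1) + c_1
  (E2) gamma(2) = phi_1 gamma(1) + phi_2 gamma(0)
From (E1): gamma(1) = A gamma(0) + B with
  A = phi_1 / (1 - phi_2) = 0.41 / 0.56 = 0.732143,   B = c_1 / (1 - phi_2) = 0 / 0.56 = 0.
Insert (E2) into (E0): gamma(0) (1 - phi_2^2) = phi_1 (1 + phi_2) gamma(1) + c_0.
  phi_1 (1 + phi_2) = (0.41)(1.44) = 0.5904,   1 - phi_2^2 = 0.8064.
Replace gamma(1) by A gamma(0) + B and collect gamma(0):
  gamma(0) [0.8064 - (0.5904)(0.732143)] = c_0 = 3
  gamma(0) * 0.374143 = 3
  gamma(0) = 3 / 0.374143 = 8.018328.
  gamma(1) = A gamma(0) = (0.732143)(8.018328) = 5.870561.
Therefore gamma(1) = 5.8706 (to 4 decimal places).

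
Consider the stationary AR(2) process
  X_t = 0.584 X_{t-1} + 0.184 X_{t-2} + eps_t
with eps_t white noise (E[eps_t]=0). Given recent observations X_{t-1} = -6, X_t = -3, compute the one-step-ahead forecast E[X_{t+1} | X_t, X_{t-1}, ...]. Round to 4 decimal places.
E[X_{t+1} \mid \mathcal F_t] = -2.8560

For an AR(p) model X_t = c + sum_i phi_i X_{t-i} + eps_t, the
one-step-ahead conditional mean is
  E[X_{t+1} | X_t, ...] = c + sum_i phi_i X_{t+1-i}.
Substitute known values:
  E[X_{t+1} | ...] = (0.584) * (-3) + (0.184) * (-6)
                   = -2.8560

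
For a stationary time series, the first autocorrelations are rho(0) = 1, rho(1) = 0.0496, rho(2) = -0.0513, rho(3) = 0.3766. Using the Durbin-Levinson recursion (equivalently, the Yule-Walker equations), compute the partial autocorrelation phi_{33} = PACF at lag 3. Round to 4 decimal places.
\phi_{33} = 0.3840

The PACF at lag k is phi_{kk}, the last component of the solution
to the Yule-Walker system G_k phi = r_k where
  (G_k)_{ij} = rho(|i - j|), (r_k)_i = rho(i), i,j = 1..k.
Equivalently, Durbin-Levinson gives phi_{kk} iteratively:
  phi_{11} = rho(1)
  phi_{kk} = [rho(k) - sum_{j=1..k-1} phi_{k-1,j} rho(k-j)]
            / [1 - sum_{j=1..k-1} phi_{k-1,j} rho(j)],
  phi_{k,j} = phi_{k-1,j} - phi_{kk} phi_{k-1,k-j},  j = 1..k-1.
Step k = 1:
  phi_11 = rho(1) = 0.0496.
Step k = 2:
  phi_22 = [rho(2) - phi_11 rho(1)] / [1 - phi_11 rho(1)] = [-0.0513 - (0.0496)(0.0496)] / [1 - (0.0496)(0.0496)]
         = -0.05376016 / 0.99753984 = -0.053893.
  Update: phi_21 = phi_11 - phi_22 phi_11 = 0.0496 - (-0.053893)(0.0496) = 0.052273.
Step k = 3:
  phi_33 = [rho(3) - phi_21 rho(2) - phi_22 rho(1)] / [1 - phi_21 rho(1) - phi_22 rho(2)]
    numerator   = 0.3766 - (0.052273)(-0.0513) - (-0.053893)(0.0496) = 0.38195469
    denominator = 1 - (0.052273)(0.0496) - (-0.053893)(-0.0513) = 0.99464256
  phi_33 = 0.38195469 / 0.99464256 = 0.384.
Therefore phi_{33} = 0.3840.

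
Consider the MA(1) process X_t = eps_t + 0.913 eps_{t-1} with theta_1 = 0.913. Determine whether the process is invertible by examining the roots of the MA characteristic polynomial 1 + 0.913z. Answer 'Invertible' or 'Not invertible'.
\text{Invertible}

The MA(q) characteristic polynomial is P(z) = 1 + 0.913z.
Invertibility requires all roots to lie outside the unit circle, i.e. |z| > 1 for every root.
This is linear in z: 1 + (0.913) z = 0  =>  z = -1/(0.913) = -1.09529,  |z| = 1.09529.
Moduli of all roots: 1.0953.
All moduli strictly greater than 1? Yes.
Verdict: Invertible.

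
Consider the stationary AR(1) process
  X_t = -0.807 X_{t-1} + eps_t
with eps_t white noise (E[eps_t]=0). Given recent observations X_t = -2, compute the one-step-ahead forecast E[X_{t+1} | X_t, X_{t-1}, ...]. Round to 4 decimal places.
E[X_{t+1} \mid \mathcal F_t] = 1.6140

For an AR(p) model X_t = c + sum_i phi_i X_{t-i} + eps_t, the
one-step-ahead conditional mean is
  E[X_{t+1} | X_t, ...] = c + sum_i phi_i X_{t+1-i}.
Substitute known values:
  E[X_{t+1} | ...] = (-0.807) * (-2)
                   = 1.6140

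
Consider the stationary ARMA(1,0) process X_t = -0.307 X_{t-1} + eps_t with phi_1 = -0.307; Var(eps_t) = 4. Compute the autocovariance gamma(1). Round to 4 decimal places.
\gamma(1) = -1.3558

Multiply the model equation by X_{t-k} and take expectations. With theta_0 = psi_0 = 1 and psi_j the MA(infinity) weights, this gives
  gamma(k) - sum_i phi_i gamma(k-i) = c_k,
  c_k = sigma^2 * sum_{j=k..q} theta_j psi_{j-k}   (c_k = 0 for k > q),
using gamma(-m) = gamma(m).
Pure AR (q = 0): c_0 = sigma^2 = 4, c_k = 0 for k >= 1.
Equations for k = 0 and k = 1 (AR order 1):
  gamma(0) = phi_1 gamma(1) + c_0
  gamma(1) = phi_1 gamma(0) + c_1
Substituting the second into the first: gamma(0) (1 - phi_1^2) = c_0 + phi_1 c_1, so
  gamma(0) = c_0 / (1 - phi_1^2) = 4 / (1 - (-0.307)^2) = 4 / 0.905751 = 4.416225.
  gamma(1) = phi_1 gamma(0) = (-0.307)(4.416225) = -1.355781.
Therefore gamma(1) = -1.3558 (to 4 decimal places).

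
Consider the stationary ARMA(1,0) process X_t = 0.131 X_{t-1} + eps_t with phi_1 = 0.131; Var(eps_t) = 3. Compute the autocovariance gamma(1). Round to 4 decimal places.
\gamma(1) = 0.3999

Multiply the model equation by X_{t-k} and take expectations. With theta_0 = psi_0 = 1 and psi_j the MA(infinity) weights, this gives
  gamma(k) - sum_i phi_i gamma(k-i) = c_k,
  c_k = sigma^2 * sum_{j=k..q} theta_j psi_{j-k}   (c_k = 0 for k > q),
using gamma(-m) = gamma(m).
Pure AR (q = 0): c_0 = sigma^2 = 3, c_k = 0 for k >= 1.
Equations for k = 0 and k = 1 (AR order 1):
  gamma(0) = phi_1 gamma(1) + c_0
  gamma(1) = phi_1 gamma(0) + c_1
Substituting the second into the first: gamma(0) (1 - phi_1^2) = c_0 + phi_1 c_1, so
  gamma(0) = c_0 / (1 - phi_1^2) = 3 / (1 - (0.131)^2) = 3 / 0.982839 = 3.052382.
  gamma(1) = phi_1 gamma(0) = (0.131)(3.052382) = 0.399862.
Therefore gamma(1) = 0.3999 (to 4 decimal places).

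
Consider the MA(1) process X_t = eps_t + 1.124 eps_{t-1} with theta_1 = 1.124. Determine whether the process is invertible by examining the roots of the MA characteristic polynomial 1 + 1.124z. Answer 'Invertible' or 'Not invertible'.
\text{Not invertible}

The MA(q) characteristic polynomial is P(z) = 1 + 1.124z.
Invertibility requires all roots to lie outside the unit circle, i.e. |z| > 1 for every root.
This is linear in z: 1 + (1.124) z = 0  =>  z = -1/(1.124) = -0.88968,  |z| = 0.88968.
Moduli of all roots: 0.8897.
All moduli strictly greater than 1? No.
Verdict: Not invertible.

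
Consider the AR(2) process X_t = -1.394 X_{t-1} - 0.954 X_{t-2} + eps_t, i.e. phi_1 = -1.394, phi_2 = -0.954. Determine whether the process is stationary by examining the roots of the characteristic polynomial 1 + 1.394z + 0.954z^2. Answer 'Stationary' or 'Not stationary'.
\text{Stationary}

The AR(p) characteristic polynomial is P(z) = 1 + 1.394z + 0.954z^2.
Stationarity requires all roots to lie outside the unit circle, i.e. |z| > 1 for every root.
Set 1 + (1.394) z + (0.954) z^2 = 0, i.e. a z^2 + b z + c = 0 with a = 0.954, b = 1.394, c = 1.
Discriminant D = b^2 - 4ac = (1.394)^2 - 4*(0.954)*1 = 1.943236 - (3.816) = -1.872764.
D < 0, so the roots are the complex-conjugate pair z = (-b +/- i sqrt(-D)) / (2a) = -0.7306 +/- 0.7172i.
For a conjugate pair |z|^2 = z * conj(z) = (product of roots) = c/a = 1/(0.954) = 1.048218, so |z| = sqrt(1.048218) = 1.0238 for both roots.
Moduli of all roots: 1.0238, 1.0238.
All moduli strictly greater than 1? Yes.
Verdict: Stationary.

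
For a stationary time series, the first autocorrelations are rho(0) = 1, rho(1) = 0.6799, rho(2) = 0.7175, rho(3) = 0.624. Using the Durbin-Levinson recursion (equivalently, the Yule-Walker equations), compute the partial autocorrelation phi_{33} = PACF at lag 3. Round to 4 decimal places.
\phi_{33} = 0.1080

The PACF at lag k is phi_{kk}, the last component of the solution
to the Yule-Walker system G_k phi = r_k where
  (G_k)_{ij} = rho(|i - j|), (r_k)_i = rho(i), i,j = 1..k.
Equivalently, Durbin-Levinson gives phi_{kk} iteratively:
  phi_{11} = rho(1)
  phi_{kk} = [rho(k) - sum_{j=1..k-1} phi_{k-1,j} rho(k-j)]
            / [1 - sum_{j=1..k-1} phi_{k-1,j} rho(j)],
  phi_{k,j} = phi_{k-1,j} - phi_{kk} phi_{k-1,k-j},  j = 1..k-1.
Step k = 1:
  phi_11 = rho(1) = 0.6799.
Step k = 2:
  phi_22 = [rho(2) - phi_11 rho(1)] / [1 - phi_11 rho(1)] = [0.7175 - (0.6799)(0.6799)] / [1 - (0.6799)(0.6799)]
         = 0.25523599 / 0.53773599 = 0.474649.
  Update: phi_21 = phi_11 - phi_22 phi_11 = 0.6799 - (0.474649)(0.6799) = 0.357186.
Step k = 3:
  phi_33 = [rho(3) - phi_21 rho(2) - phi_22 rho(1)] / [1 - phi_21 rho(1) - phi_22 rho(2)]
    numerator   = 0.624 - (0.357186)(0.7175) - (0.474649)(0.6799) = 0.04500504
    denominator = 1 - (0.357186)(0.6799) - (0.474649)(0.7175) = 0.41658842
  phi_33 = 0.04500504 / 0.41658842 = 0.108.
Therefore phi_{33} = 0.1080.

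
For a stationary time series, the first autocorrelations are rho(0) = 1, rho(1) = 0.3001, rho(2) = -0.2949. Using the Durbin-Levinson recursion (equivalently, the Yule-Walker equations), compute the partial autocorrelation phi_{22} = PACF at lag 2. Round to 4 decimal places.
\phi_{22} = -0.4231

The PACF at lag k is phi_{kk}, the last component of the solution
to the Yule-Walker system G_k phi = r_k where
  (G_k)_{ij} = rho(|i - j|), (r_k)_i = rho(i), i,j = 1..k.
Equivalently, Durbin-Levinson gives phi_{kk} iteratively:
  phi_{11} = rho(1)
  phi_{kk} = [rho(k) - sum_{j=1..k-1} phi_{k-1,j} rho(k-j)]
            / [1 - sum_{j=1..k-1} phi_{k-1,j} rho(j)],
  phi_{k,j} = phi_{k-1,j} - phi_{kk} phi_{k-1,k-j},  j = 1..k-1.
Step k = 1:
  phi_11 = rho(1) = 0.3001.
Step k = 2:
  phi_22 = [rho(2) - phi_11 rho(1)] / [1 - phi_11 rho(1)] = [-0.2949 - (0.3001)(0.3001)] / [1 - (0.3001)(0.3001)]
         = -0.38496001 / 0.90993999 = -0.4231.
Therefore phi_{22} = -0.4231.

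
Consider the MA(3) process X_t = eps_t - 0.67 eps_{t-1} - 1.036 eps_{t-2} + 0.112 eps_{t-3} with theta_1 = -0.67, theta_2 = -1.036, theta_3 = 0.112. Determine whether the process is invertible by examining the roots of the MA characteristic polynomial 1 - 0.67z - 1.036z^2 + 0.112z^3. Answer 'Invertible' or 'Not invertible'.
\text{Not invertible}

The MA(q) characteristic polynomial is P(z) = 1 - 0.67z - 1.036z^2 + 0.112z^3.
Invertibility requires all roots to lie outside the unit circle, i.e. |z| > 1 for every root.
Degree 3: look for a simple real root z0 first, then factor out (1 - z/z0) and solve the remaining quadratic.
Testing z0 = -1.25: P(-1.25) = 1 + (-0.67)(-1.25) + (-1.036)(-1.25)^2 + (0.112)(-1.25)^3
  = 1 + (0.8375) + (-1.61875) + (-0.21875) = 0.  So z_0 = -1.25 is a root, |z_0| = 1.25.
Divide out the factor (1 + 0.8 z) = (1 - z/z0) (since 1/z0 = -0.8):
  P(z) = (1 + 0.8 z)(1 + (-1.47) z + (0.14) z^2)
  [check: z-coef -1.47 - (-0.8) = -0.67; z^2-coef 0.14 - (-0.8)(-1.47) = -1.036; z^3-coef -(-0.8)(0.14) = 0.112.]
Remaining roots from the quadratic factor 1 + (-1.47) z + (0.14) z^2:
  Set 1 + (-1.47) z + (0.14) z^2 = 0, i.e. a z^2 + b z + c = 0 with a = 0.14, b = -1.47, c = 1.
  Discriminant D = b^2 - 4ac = (-1.47)^2 - 4*(0.14)*1 = 2.1609 - (0.56) = 1.6009.
  D >= 0, so the roots are real: z = (-b +/- sqrt(D)) / (2a) = (1.47 +/- 1.265267) / (0.28).
    z_1 = (1.47 + 1.265267) / (0.28) = 9.7688,   |z_1| = 9.7688.
    z_2 = (1.47 - 1.265267) / (0.28) = 0.7312,   |z_2| = 0.7312.
Moduli of all roots: 1.2500, 9.7688, 0.7312.
All moduli strictly greater than 1? No.
Verdict: Not invertible.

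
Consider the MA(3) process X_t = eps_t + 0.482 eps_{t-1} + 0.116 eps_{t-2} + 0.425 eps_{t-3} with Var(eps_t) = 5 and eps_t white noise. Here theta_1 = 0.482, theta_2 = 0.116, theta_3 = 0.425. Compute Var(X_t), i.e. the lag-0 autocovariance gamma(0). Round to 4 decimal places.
\gamma(0) = 7.1320

For an MA(q) process X_t = eps_t + sum_i theta_i eps_{t-i} with
Var(eps_t) = sigma^2, the variance is
  gamma(0) = sigma^2 * (1 + sum_i theta_i^2).
  sum_i theta_i^2 = (0.482)^2 + (0.116)^2 + (0.425)^2 = 0.232324 + 0.013456 + 0.180625 = 0.426405.
  gamma(0) = 5 * (1 + 0.426405) = 5 * 1.426405 = 7.132025, which rounds to 7.1320.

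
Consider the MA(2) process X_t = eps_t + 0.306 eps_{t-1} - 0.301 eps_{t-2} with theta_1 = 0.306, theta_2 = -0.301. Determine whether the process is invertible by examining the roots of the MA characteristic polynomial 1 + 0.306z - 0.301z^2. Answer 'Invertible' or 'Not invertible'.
\text{Invertible}

The MA(q) characteristic polynomial is P(z) = 1 + 0.306z - 0.301z^2.
Invertibility requires all roots to lie outside the unit circle, i.e. |z| > 1 for every root.
Set 1 + (0.306) z + (-0.301) z^2 = 0, i.e. a z^2 + b z + c = 0 with a = -0.301, b = 0.306, c = 1.
Discriminant D = b^2 - 4ac = (0.306)^2 - 4*(-0.301)*1 = 0.093636 - (-1.204) = 1.297636.
D >= 0, so the roots are real: z = (-b +/- sqrt(D)) / (2a) = (-0.306 +/- 1.139138) / (-0.602).
  z_1 = (-0.306 + 1.139138) / (-0.602) = -1.384,   |z_1| = 1.384.
  z_2 = (-0.306 - 1.139138) / (-0.602) = 2.4006,   |z_2| = 2.4006.
Moduli of all roots: 1.3840, 2.4006.
All moduli strictly greater than 1? Yes.
Verdict: Invertible.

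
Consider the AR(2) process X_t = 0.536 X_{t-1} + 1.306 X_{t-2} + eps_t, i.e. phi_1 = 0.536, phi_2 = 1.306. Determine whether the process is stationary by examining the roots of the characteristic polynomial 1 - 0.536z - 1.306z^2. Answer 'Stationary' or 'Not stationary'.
\text{Not stationary}

The AR(p) characteristic polynomial is P(z) = 1 - 0.536z - 1.306z^2.
Stationarity requires all roots to lie outside the unit circle, i.e. |z| > 1 for every root.
Set 1 + (-0.536) z + (-1.306) z^2 = 0, i.e. a z^2 + b z + c = 0 with a = -1.306, b = -0.536, c = 1.
Discriminant D = b^2 - 4ac = (-0.536)^2 - 4*(-1.306)*1 = 0.287296 - (-5.224) = 5.511296.
D >= 0, so the roots are real: z = (-b +/- sqrt(D)) / (2a) = (0.536 +/- 2.347615) / (-2.612).
  z_1 = (0.536 + 2.347615) / (-2.612) = -1.104,   |z_1| = 1.104.
  z_2 = (0.536 - 2.347615) / (-2.612) = 0.6936,   |z_2| = 0.6936.
Moduli of all roots: 1.1040, 0.6936.
All moduli strictly greater than 1? No.
Verdict: Not stationary.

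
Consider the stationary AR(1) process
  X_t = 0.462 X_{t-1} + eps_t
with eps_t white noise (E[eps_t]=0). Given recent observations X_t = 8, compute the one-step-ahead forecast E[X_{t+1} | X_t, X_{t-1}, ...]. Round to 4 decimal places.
E[X_{t+1} \mid \mathcal F_t] = 3.6960

For an AR(p) model X_t = c + sum_i phi_i X_{t-i} + eps_t, the
one-step-ahead conditional mean is
  E[X_{t+1} | X_t, ...] = c + sum_i phi_i X_{t+1-i}.
Substitute known values:
  E[X_{t+1} | ...] = (0.462) * (8)
                   = 3.6960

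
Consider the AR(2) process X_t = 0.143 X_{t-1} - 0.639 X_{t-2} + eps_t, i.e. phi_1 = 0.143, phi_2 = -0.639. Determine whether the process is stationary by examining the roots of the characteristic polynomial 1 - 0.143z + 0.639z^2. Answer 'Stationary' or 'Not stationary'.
\text{Stationary}

The AR(p) characteristic polynomial is P(z) = 1 - 0.143z + 0.639z^2.
Stationarity requires all roots to lie outside the unit circle, i.e. |z| > 1 for every root.
Set 1 + (-0.143) z + (0.639) z^2 = 0, i.e. a z^2 + b z + c = 0 with a = 0.639, b = -0.143, c = 1.
Discriminant D = b^2 - 4ac = (-0.143)^2 - 4*(0.639)*1 = 0.020449 - (2.556) = -2.535551.
D < 0, so the roots are the complex-conjugate pair z = (-b +/- i sqrt(-D)) / (2a) = 0.1119 +/- 1.246i.
For a conjugate pair |z|^2 = z * conj(z) = (product of roots) = c/a = 1/(0.639) = 1.564945, so |z| = sqrt(1.564945) = 1.251 for both roots.
Moduli of all roots: 1.2510, 1.2510.
All moduli strictly greater than 1? Yes.
Verdict: Stationary.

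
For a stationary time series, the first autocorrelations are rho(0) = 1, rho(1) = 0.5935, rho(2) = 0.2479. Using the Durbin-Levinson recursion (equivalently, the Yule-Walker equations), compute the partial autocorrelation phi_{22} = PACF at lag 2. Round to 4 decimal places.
\phi_{22} = -0.1611

The PACF at lag k is phi_{kk}, the last component of the solution
to the Yule-Walker system G_k phi = r_k where
  (G_k)_{ij} = rho(|i - j|), (r_k)_i = rho(i), i,j = 1..k.
Equivalently, Durbin-Levinson gives phi_{kk} iteratively:
  phi_{11} = rho(1)
  phi_{kk} = [rho(k) - sum_{j=1..k-1} phi_{k-1,j} rho(k-j)]
            / [1 - sum_{j=1..k-1} phi_{k-1,j} rho(j)],
  phi_{k,j} = phi_{k-1,j} - phi_{kk} phi_{k-1,k-j},  j = 1..k-1.
Step k = 1:
  phi_11 = rho(1) = 0.5935.
Step k = 2:
  phi_22 = [rho(2) - phi_11 rho(1)] / [1 - phi_11 rho(1)] = [0.2479 - (0.5935)(0.5935)] / [1 - (0.5935)(0.5935)]
         = -0.10434225 / 0.64775775 = -0.1611.
Therefore phi_{22} = -0.1611.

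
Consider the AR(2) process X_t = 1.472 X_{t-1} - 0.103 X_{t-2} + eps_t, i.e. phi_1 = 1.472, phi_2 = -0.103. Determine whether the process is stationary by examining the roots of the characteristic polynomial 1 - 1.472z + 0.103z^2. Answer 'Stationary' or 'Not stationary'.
\text{Not stationary}

The AR(p) characteristic polynomial is P(z) = 1 - 1.472z + 0.103z^2.
Stationarity requires all roots to lie outside the unit circle, i.e. |z| > 1 for every root.
Set 1 + (-1.472) z + (0.103) z^2 = 0, i.e. a z^2 + b z + c = 0 with a = 0.103, b = -1.472, c = 1.
Discriminant D = b^2 - 4ac = (-1.472)^2 - 4*(0.103)*1 = 2.166784 - (0.412) = 1.754784.
D >= 0, so the roots are real: z = (-b +/- sqrt(D)) / (2a) = (1.472 +/- 1.324683) / (0.206).
  z_1 = (1.472 + 1.324683) / (0.206) = 13.5761,   |z_1| = 13.5761.
  z_2 = (1.472 - 1.324683) / (0.206) = 0.7151,   |z_2| = 0.7151.
Moduli of all roots: 13.5761, 0.7151.
All moduli strictly greater than 1? No.
Verdict: Not stationary.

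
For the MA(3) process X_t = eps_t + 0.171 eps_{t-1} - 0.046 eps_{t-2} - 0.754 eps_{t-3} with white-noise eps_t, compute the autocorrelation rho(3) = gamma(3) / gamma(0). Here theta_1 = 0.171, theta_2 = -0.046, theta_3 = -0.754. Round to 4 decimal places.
\rho(3) = -0.4713

For an MA(q) process with theta_0 = 1, the autocovariance is
  gamma(k) = sigma^2 * sum_{i=0..q-k} theta_i * theta_{i+k},
and rho(k) = gamma(k) / gamma(0). Sigma^2 cancels.
  numerator   = (1)*(-0.754) = -0.754.
  denominator = (1)^2 + (0.171)^2 + (-0.046)^2 + (-0.754)^2 = 1.599873.
  rho(3) = -0.754 / 1.599873 = -0.4713.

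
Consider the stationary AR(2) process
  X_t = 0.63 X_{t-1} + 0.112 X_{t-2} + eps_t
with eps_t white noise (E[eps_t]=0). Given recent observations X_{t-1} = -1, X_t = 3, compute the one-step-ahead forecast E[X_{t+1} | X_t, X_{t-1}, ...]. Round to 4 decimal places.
E[X_{t+1} \mid \mathcal F_t] = 1.7780

For an AR(p) model X_t = c + sum_i phi_i X_{t-i} + eps_t, the
one-step-ahead conditional mean is
  E[X_{t+1} | X_t, ...] = c + sum_i phi_i X_{t+1-i}.
Substitute known values:
  E[X_{t+1} | ...] = (0.63) * (3) + (0.112) * (-1)
                   = 1.7780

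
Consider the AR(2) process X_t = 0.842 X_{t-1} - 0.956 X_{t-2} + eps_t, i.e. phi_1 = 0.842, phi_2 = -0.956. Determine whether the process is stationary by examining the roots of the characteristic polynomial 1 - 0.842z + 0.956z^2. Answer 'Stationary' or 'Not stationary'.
\text{Stationary}

The AR(p) characteristic polynomial is P(z) = 1 - 0.842z + 0.956z^2.
Stationarity requires all roots to lie outside the unit circle, i.e. |z| > 1 for every root.
Set 1 + (-0.842) z + (0.956) z^2 = 0, i.e. a z^2 + b z + c = 0 with a = 0.956, b = -0.842, c = 1.
Discriminant D = b^2 - 4ac = (-0.842)^2 - 4*(0.956)*1 = 0.708964 - (3.824) = -3.115036.
D < 0, so the roots are the complex-conjugate pair z = (-b +/- i sqrt(-D)) / (2a) = 0.4404 +/- 0.9231i.
For a conjugate pair |z|^2 = z * conj(z) = (product of roots) = c/a = 1/(0.956) = 1.046025, so |z| = sqrt(1.046025) = 1.0228 for both roots.
Moduli of all roots: 1.0228, 1.0228.
All moduli strictly greater than 1? Yes.
Verdict: Stationary.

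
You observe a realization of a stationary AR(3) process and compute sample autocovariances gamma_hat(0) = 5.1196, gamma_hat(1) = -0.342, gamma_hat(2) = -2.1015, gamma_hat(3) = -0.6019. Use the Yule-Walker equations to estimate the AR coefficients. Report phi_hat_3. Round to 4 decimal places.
\hat\phi_{3} = -0.2240

The Yule-Walker equations for an AR(p) process read, in matrix form,
  Gamma_p phi = r_p,   with   (Gamma_p)_{ij} = gamma(|i - j|),
                       (r_p)_i = gamma(i),   i,j = 1..p.
Substitute the sample gammas (Toeplitz matrix and right-hand side of size 3):
  Gamma_p = [[5.1196, -0.342, -2.1015], [-0.342, 5.1196, -0.342], [-2.1015, -0.342, 5.1196]]
  r_p     = [-0.342, -2.1015, -0.6019]
Written out (R1..R3):
  (R1) 5.1196 phi_1 - 0.342 phi_2 - 2.1015 phi_3 = -0.342
  (R2) -0.342 phi_1 + 5.1196 phi_2 - 0.342 phi_3 = -2.1015
  (R3) -2.1015 phi_1 - 0.342 phi_2 + 5.1196 phi_3 = -0.6019
Gaussian elimination:
  R2 <- R2 - (-0.342/5.1196) R1 = R2 - (-0.066802) R1:  5.096754 phi_2 - 0.482385 phi_3 = -2.124346
  R3 <- R3 - (-2.1015/5.1196) R1 = R3 - (-0.410481) R1:  -0.482385 phi_2 + 4.256974 phi_3 = -0.742285
  R3 <- R3 - (-0.482385/5.096754) R2 = R3 - (-0.094645) R2:  4.211318 phi_3 = -0.943344
Back-substitution:
  phi_hat_3 = -0.943344 / 4.211318 = -0.224002
  phi_hat_2 = (-2.124346 - (-0.482385)(-0.224002)) / 5.096754 = -0.438005
  phi_hat_1 = (-0.342 - (-0.342)(-0.438005) - (-2.1015)(-0.224002)) / 5.1196 = -0.18801
So phi_hat = [-0.1880, -0.4380, -0.2240].
Therefore phi_hat_3 = -0.2240.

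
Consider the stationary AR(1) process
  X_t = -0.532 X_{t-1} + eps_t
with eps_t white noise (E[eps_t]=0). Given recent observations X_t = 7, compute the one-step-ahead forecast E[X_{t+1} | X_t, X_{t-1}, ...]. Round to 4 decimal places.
E[X_{t+1} \mid \mathcal F_t] = -3.7240

For an AR(p) model X_t = c + sum_i phi_i X_{t-i} + eps_t, the
one-step-ahead conditional mean is
  E[X_{t+1} | X_t, ...] = c + sum_i phi_i X_{t+1-i}.
Substitute known values:
  E[X_{t+1} | ...] = (-0.532) * (7)
                   = -3.7240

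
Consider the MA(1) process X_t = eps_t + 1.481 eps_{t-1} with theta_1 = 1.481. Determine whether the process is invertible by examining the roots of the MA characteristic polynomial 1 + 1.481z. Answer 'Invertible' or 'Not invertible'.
\text{Not invertible}

The MA(q) characteristic polynomial is P(z) = 1 + 1.481z.
Invertibility requires all roots to lie outside the unit circle, i.e. |z| > 1 for every root.
This is linear in z: 1 + (1.481) z = 0  =>  z = -1/(1.481) = -0.675219,  |z| = 0.675219.
Moduli of all roots: 0.6752.
All moduli strictly greater than 1? No.
Verdict: Not invertible.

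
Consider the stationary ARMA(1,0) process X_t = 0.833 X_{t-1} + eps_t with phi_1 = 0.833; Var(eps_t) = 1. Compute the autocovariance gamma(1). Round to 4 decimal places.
\gamma(1) = 2.7212

Multiply the model equation by X_{t-k} and take expectations. With theta_0 = psi_0 = 1 and psi_j the MA(infinity) weights, this gives
  gamma(k) - sum_i phi_i gamma(k-i) = c_k,
  c_k = sigma^2 * sum_{j=k..q} theta_j psi_{j-k}   (c_k = 0 for k > q),
using gamma(-m) = gamma(m).
Pure AR (q = 0): c_0 = sigma^2 = 1, c_k = 0 for k >= 1.
Equations for k = 0 and k = 1 (AR order 1):
  gamma(0) = phi_1 gamma(1) + c_0
  gamma(1) = phi_1 gamma(0) + c_1
Substituting the second into the first: gamma(0) (1 - phi_1^2) = c_0 + phi_1 c_1, so
  gamma(0) = c_0 / (1 - phi_1^2) = 1 / (1 - (0.833)^2) = 1 / 0.306111 = 3.266789.
  gamma(1) = phi_1 gamma(0) = (0.833)(3.266789) = 2.721235.
Therefore gamma(1) = 2.7212 (to 4 decimal places).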